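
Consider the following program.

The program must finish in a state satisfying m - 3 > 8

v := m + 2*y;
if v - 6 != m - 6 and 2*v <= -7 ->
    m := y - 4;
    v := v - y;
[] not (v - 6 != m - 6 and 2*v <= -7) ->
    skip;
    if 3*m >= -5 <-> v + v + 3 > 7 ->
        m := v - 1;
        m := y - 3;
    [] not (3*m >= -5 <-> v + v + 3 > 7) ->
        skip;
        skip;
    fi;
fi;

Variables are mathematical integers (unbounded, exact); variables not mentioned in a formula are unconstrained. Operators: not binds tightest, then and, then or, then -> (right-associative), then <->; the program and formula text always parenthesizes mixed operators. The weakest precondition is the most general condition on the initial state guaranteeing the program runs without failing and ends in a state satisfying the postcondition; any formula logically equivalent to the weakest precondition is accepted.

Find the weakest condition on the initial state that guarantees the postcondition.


Working backward. After the program, the postcondition m - 3 > 8 must hold; in canonical form it is m > 11.
Then branch requires y > 15; else branch requires ((3*m >= -5 <-> 2*v > 4) -> y > 14) and ((not (3*m >= -5 <-> 2*v > 4)) -> m > 11).
Before the if: ((v != m and 2*v <= -7) -> y > 15) and ((not (v != m and 2*v <= -7)) -> (((3*m >= -5 <-> 2*v > 4) -> y > 14) and ((not (3*m >= -5 <-> 2*v > 4)) -> m > 11)))
Before v := m + 2*y: ((2*y != 0 and 2*m + 4*y <= -7) -> y > 15) and ((not (2*y != 0 and 2*m + 4*y <= -7)) -> (((3*m >= -5 <-> 2*m + 4*y > 4) -> y > 14) and ((not (3*m >= -5 <-> 2*m + 4*y > 4)) -> m > 11)))
Answer: WP = ((2*y != 0 and 2*m + 4*y <= -7) -> y > 15) and ((not (2*y != 0 and 2*m + 4*y <= -7)) -> (((3*m >= -5 <-> 2*m + 4*y > 4) -> y > 14) and ((not (3*m >= -5 <-> 2*m + 4*y > 4)) -> m > 11)))


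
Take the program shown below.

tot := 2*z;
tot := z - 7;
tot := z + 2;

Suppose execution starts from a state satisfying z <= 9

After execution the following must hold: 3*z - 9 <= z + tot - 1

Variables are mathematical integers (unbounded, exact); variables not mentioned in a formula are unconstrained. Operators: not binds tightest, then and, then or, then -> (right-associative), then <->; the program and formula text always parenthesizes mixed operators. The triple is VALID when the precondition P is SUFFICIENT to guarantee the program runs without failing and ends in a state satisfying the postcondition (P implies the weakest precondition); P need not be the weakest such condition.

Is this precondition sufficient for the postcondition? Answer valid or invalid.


Working backward. After the program, the postcondition 3*z - 9 <= z + tot - 1 must hold; in canonical form it is 2*z <= tot + 8.
Before tot := z + 2: z <= 10
Before tot := z - 7: z <= 10
Before tot := 2*z: z <= 10
The weakest precondition is z <= 10.
Check whether z <= 9 implies it.
Every state satisfying the precondition satisfies the weakest precondition: the implication holds.
Answer: valid


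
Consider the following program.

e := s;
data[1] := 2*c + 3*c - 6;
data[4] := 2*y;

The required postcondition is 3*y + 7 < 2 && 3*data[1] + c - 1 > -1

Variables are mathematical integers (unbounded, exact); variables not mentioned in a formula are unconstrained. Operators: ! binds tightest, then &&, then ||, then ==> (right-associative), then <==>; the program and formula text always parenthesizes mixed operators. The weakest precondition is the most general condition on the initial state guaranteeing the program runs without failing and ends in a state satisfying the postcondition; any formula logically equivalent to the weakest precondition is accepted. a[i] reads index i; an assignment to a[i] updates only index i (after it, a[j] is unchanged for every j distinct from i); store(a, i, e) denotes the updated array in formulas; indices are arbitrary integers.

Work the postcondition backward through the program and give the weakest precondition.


Working backward. After the program, the postcondition 3*y + 7 < 2 && 3*data[1] + c - 1 > -1 must hold; in canonical form it is 3*y < -5 && 3*data[1] + c > 0.
Before data[4] := 2*y: 3*y < -5 && 3*data[1] + c > 0
Before data[1] := 2*c + 3*c - 6: 3*y < -5 && 16*c > 18
Before e := s: 3*y < -5 && 16*c > 18
Answer: WP = 3*y < -5 && 16*c > 18


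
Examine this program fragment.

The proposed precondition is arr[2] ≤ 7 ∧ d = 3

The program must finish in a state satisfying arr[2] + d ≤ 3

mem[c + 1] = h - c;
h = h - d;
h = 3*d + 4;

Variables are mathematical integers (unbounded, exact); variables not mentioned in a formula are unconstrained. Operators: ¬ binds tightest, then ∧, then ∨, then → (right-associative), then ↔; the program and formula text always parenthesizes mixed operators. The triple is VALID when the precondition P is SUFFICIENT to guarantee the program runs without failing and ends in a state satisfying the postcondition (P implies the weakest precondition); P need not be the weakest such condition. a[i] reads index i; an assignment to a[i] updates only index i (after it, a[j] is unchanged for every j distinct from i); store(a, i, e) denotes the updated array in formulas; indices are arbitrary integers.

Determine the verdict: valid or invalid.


Working backward. After the program, arr[2] + d ≤ 3 must hold.
Before h := 3*d + 4: arr[2] + d ≤ 3
Before h := h - d: arr[2] + d ≤ 3
Before mem[c + 1] := h - c: arr[2] + d ≤ 3
The weakest precondition is arr[2] + d ≤ 3.
Check whether arr[2] ≤ 7 ∧ d = 3 implies it.
Countermodel: at the initial state arr = {[2] = 1, elsewhere 1}, d = 3, the precondition holds but the weakest precondition fails.
Answer: invalid


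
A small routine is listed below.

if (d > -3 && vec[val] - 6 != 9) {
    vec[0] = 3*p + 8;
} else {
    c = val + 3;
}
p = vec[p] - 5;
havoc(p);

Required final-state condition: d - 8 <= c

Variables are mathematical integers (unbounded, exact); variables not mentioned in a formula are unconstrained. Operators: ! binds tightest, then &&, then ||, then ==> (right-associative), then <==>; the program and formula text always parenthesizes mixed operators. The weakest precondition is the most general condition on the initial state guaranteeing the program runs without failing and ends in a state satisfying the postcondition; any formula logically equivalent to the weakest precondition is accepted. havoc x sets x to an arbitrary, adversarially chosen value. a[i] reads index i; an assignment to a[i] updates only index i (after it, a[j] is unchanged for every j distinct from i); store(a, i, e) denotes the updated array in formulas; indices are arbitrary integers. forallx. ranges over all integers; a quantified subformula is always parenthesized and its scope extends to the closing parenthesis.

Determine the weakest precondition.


Working backward. After the program, the postcondition d - 8 <= c must hold; in canonical form it is d <= c + 8.
Before havoc p: d <= c + 8
Before p := vec[p] - 5: d <= c + 8
Then branch requires d <= c + 8; else branch requires d <= val + 11.
Before the if: ((d > -3 && vec[val] != 15) ==> d <= c + 8) && ((!(d > -3 && vec[val] != 15)) ==> d <= val + 11)
Answer: WP = ((d > -3 && vec[val] != 15) ==> d <= c + 8) && ((!(d > -3 && vec[val] != 15)) ==> d <= val + 11)


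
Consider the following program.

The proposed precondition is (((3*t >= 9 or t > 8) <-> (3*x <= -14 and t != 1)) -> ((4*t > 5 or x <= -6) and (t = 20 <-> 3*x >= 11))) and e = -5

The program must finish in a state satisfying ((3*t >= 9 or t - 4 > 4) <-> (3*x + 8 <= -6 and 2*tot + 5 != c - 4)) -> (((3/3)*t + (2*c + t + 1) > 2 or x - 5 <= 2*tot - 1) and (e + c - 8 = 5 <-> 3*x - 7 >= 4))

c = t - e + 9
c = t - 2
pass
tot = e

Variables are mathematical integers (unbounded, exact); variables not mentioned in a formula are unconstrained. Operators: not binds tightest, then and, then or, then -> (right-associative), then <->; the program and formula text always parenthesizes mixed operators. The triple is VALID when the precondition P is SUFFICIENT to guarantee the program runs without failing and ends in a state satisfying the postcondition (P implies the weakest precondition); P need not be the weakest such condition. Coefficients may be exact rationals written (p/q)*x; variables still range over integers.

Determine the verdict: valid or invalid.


Working backward. After the program, the postcondition ((3*t >= 9 or t - 4 > 4) <-> (3*x + 8 <= -6 and 2*tot + 5 != c - 4)) -> (((3/3)*t + (2*c + t + 1) > 2 or x - 5 <= 2*tot - 1) and (e + c - 8 = 5 <-> 3*x - 7 >= 4)) must hold; in canonical form it is ((3*t >= 9 or t > 8) <-> (3*x <= -14 and 2*tot != c - 9)) -> ((2*c + 2*t > 1 or x <= 2*tot + 4) and (c + e = 13 <-> 3*x >= 11)).
Before tot := e: ((3*t >= 9 or t > 8) <-> (3*x <= -14 and 2*e != c - 9)) -> ((2*c + 2*t > 1 or x <= 2*e + 4) and (c + e = 13 <-> 3*x >= 11))
Before skip: ((3*t >= 9 or t > 8) <-> (3*x <= -14 and 2*e != c - 9)) -> ((2*c + 2*t > 1 or x <= 2*e + 4) and (c + e = 13 <-> 3*x >= 11))
Before c := t - 2: ((3*t >= 9 or t > 8) <-> (3*x <= -14 and 2*e != t - 11)) -> ((4*t > 5 or x <= 2*e + 4) and (e + t = 15 <-> 3*x >= 11))
Before c := t - e + 9: ((3*t >= 9 or t > 8) <-> (3*x <= -14 and 2*e != t - 11)) -> ((4*t > 5 or x <= 2*e + 4) and (e + t = 15 <-> 3*x >= 11))
The weakest precondition is ((3*t >= 9 or t > 8) <-> (3*x <= -14 and 2*e != t - 11)) -> ((4*t > 5 or x <= 2*e + 4) and (e + t = 15 <-> 3*x >= 11)).
Check whether (((3*t >= 9 or t > 8) <-> (3*x <= -14 and t != 1)) -> ((4*t > 5 or x <= -6) and (t = 20 <-> 3*x >= 11))) and e = -5 implies it.
Every state satisfying the precondition satisfies the weakest precondition: the implication holds.
Answer: valid


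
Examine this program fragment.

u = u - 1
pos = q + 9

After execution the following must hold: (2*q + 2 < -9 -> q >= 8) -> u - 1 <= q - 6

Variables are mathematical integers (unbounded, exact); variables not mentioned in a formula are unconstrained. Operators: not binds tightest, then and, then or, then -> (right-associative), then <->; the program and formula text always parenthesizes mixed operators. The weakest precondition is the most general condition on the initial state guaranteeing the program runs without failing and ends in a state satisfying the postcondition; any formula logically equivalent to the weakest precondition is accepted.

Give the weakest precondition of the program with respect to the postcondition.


Working backward. After the program, the postcondition (2*q + 2 < -9 -> q >= 8) -> u - 1 <= q - 6 must hold; in canonical form it is (2*q < -11 -> q >= 8) -> u <= q - 5.
Before pos := q + 9: (2*q < -11 -> q >= 8) -> u <= q - 5
Before u := u - 1: (2*q < -11 -> q >= 8) -> u <= q - 4
Answer: WP = (2*q < -11 -> q >= 8) -> u <= q - 4


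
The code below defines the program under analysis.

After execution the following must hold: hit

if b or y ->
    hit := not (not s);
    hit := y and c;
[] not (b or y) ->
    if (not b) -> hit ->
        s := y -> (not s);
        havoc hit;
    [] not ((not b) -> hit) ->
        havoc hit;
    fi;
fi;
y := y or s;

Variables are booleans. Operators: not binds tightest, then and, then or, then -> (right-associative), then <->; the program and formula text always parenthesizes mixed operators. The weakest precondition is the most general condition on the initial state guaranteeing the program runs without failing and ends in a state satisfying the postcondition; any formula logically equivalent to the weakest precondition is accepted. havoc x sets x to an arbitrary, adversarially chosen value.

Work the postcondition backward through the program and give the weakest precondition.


Working backward. After the program, hit must hold.
Before y := y or s: hit
Then branch requires y and c; else branch requires false.
Before the if: ((b or y) -> (y and c)) and (b or y)
Answer: WP = ((b or y) -> (y and c)) and (b or y)


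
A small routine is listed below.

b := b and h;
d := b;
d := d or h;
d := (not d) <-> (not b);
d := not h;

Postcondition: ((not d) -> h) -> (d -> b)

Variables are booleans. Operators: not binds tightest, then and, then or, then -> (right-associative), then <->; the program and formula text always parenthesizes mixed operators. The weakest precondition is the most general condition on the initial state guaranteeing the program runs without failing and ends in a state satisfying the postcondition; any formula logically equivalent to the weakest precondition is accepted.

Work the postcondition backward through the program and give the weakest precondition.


Working backward. After the program, ((not d) -> h) -> (d -> b) must hold.
Before d := not h: (not h) -> b
Before d := (not d) <-> (not b): (not h) -> b
Before d := d or h: (not h) -> b
Before d := b: (not h) -> b
Before b := b and h: (not h) -> (b and h)
Answer: WP = (not h) -> (b and h)


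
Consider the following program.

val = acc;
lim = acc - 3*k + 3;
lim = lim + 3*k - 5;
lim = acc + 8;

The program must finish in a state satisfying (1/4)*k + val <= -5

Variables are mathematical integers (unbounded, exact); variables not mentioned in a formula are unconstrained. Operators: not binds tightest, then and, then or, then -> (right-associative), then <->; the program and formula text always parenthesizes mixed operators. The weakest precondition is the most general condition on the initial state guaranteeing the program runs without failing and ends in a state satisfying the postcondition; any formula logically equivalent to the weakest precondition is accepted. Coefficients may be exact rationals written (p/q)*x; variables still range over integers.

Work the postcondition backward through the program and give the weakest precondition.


Working backward. After the program, (1/4)*k + val <= -5 must hold.
Before lim := acc + 8: (1/4)*k + val <= -5
Before lim := lim + 3*k - 5: (1/4)*k + val <= -5
Before lim := acc - 3*k + 3: (1/4)*k + val <= -5
Before val := acc: acc + (1/4)*k <= -5
Answer: WP = acc + (1/4)*k <= -5


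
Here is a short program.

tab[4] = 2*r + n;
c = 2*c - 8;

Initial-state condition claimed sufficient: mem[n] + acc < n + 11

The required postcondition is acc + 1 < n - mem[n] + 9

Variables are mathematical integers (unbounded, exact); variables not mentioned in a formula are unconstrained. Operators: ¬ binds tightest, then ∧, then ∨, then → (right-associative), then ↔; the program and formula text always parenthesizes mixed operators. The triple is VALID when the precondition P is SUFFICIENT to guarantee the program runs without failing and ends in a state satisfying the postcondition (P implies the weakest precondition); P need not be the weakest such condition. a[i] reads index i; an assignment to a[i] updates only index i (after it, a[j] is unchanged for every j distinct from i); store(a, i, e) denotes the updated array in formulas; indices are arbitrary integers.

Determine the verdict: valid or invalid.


Working backward. After the program, the postcondition acc + 1 < n - mem[n] + 9 must hold; in canonical form it is mem[n] + acc < n + 8.
Before c := 2*c - 8: mem[n] + acc < n + 8
Before tab[4] := 2*r + n: mem[n] + acc < n + 8
The weakest precondition is mem[n] + acc < n + 8.
Check whether mem[n] + acc < n + 11 implies it.
Countermodel: at the initial state acc = 0, mem = {[0] = 8, elsewhere 8}, n = 0, the precondition holds but the weakest precondition fails.
Answer: invalid


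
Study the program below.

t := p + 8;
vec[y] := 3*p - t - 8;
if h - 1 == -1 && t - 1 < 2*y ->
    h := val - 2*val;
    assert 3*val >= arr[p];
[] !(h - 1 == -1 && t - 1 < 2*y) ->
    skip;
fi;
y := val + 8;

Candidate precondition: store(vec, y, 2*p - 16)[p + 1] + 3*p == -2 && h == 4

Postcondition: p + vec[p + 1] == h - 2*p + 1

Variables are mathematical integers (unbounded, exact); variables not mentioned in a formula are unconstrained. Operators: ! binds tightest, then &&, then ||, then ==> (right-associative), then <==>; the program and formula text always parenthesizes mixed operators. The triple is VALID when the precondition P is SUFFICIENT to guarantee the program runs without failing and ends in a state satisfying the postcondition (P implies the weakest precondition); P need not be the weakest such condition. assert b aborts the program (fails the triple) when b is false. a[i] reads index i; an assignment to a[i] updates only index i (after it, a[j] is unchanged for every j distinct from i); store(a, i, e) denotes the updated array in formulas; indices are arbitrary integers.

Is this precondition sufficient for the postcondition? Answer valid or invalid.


Working backward. After the program, the postcondition p + vec[p + 1] == h - 2*p + 1 must hold; in canonical form it is vec[p + 1] + 3*p == h + 1.
Before y := val + 8: vec[p + 1] + 3*p == h + 1
Then branch requires 3*val >= arr[p] && vec[p + 1] + 3*p + val == 1; else branch requires vec[p + 1] + 3*p == h + 1.
Before the if: ((h == 0 && t < 2*y + 1) ==> (3*val >= arr[p] && vec[p + 1] + 3*p + val == 1)) && ((!(h == 0 && t < 2*y + 1)) ==> vec[p + 1] + 3*p == h + 1)
Before vec[y] := 3*p - t - 8: ((h == 0 && t < 2*y + 1) ==> (3*val >= arr[p] && store(vec, y, 3*p - t - 8)[p + 1] + 3*p + val == 1)) && ((!(h == 0 && t < 2*y + 1)) ==> store(vec, y, 3*p - t - 8)[p + 1] + 3*p == h + 1)
Before t := p + 8: ((h == 0 && p < 2*y - 7) ==> (3*val >= arr[p] && store(vec, y, 2*p - 16)[p + 1] + 3*p + val == 1)) && ((!(h == 0 && p < 2*y - 7)) ==> store(vec, y, 2*p - 16)[p + 1] + 3*p == h + 1)
The weakest precondition is ((h == 0 && p < 2*y - 7) ==> (3*val >= arr[p] && store(vec, y, 2*p - 16)[p + 1] + 3*p + val == 1)) && ((!(h == 0 && p < 2*y - 7)) ==> store(vec, y, 2*p - 16)[p + 1] + 3*p == h + 1).
Check whether store(vec, y, 2*p - 16)[p + 1] + 3*p == -2 && h == 4 implies it.
Countermodel: at the initial state arr = {[2] = 0, [3] = 0, [5] = 0, elsewhere 0}, h = 4, p = 2, val = 0, vec = {[2] = 4, [3] = -8, [5] = 4, elsewhere 4}, y = 5, the precondition holds but the weakest precondition fails.
Answer: invalid


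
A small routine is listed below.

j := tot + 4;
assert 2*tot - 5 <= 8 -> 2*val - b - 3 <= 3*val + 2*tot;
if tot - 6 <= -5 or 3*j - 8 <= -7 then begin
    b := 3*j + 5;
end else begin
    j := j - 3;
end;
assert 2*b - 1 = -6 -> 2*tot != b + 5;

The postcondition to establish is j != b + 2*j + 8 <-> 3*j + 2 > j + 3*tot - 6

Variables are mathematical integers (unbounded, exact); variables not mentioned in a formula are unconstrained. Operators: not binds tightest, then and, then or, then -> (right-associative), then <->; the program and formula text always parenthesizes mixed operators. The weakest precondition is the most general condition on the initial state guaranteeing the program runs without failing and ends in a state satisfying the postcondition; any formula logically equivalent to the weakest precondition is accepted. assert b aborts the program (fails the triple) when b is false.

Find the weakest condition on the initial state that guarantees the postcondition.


Working backward. After the program, the postcondition j != b + 2*j + 8 <-> 3*j + 2 > j + 3*tot - 6 must hold; in canonical form it is b + j != -8 <-> 2*j > 3*tot - 8.
Before assert 2*b - 1 = -6 -> 2*tot != b + 5: (2*b = -5 -> 2*tot != b + 5) and (b + j != -8 <-> 2*j > 3*tot - 8)
Then branch requires (6*j = -15 -> 2*tot != 3*j + 10) and (4*j != -13 <-> 2*j > 3*tot - 8); else branch requires (2*b = -5 -> 2*tot != b + 5) and (b + j != -5 <-> 2*j > 3*tot - 2).
Before the if: ((tot <= 1 or 3*j <= 1) -> ((6*j = -15 -> 2*tot != 3*j + 10) and (4*j != -13 <-> 2*j > 3*tot - 8))) and ((not (tot <= 1 or 3*j <= 1)) -> ((2*b = -5 -> 2*tot != b + 5) and (b + j != -5 <-> 2*j > 3*tot - 2)))
Before assert 2*tot - 5 <= 8 -> 2*val - b - 3 <= 3*val + 2*tot: (2*tot <= 13 -> b + 2*tot + val >= -3) and ((tot <= 1 or 3*j <= 1) -> ((6*j = -15 -> 2*tot != 3*j + 10) and (4*j != -13 <-> 2*j > 3*tot - 8))) and ((not (tot <= 1 or 3*j <= 1)) -> ((2*b = -5 -> 2*tot != b + 5) and (b + j != -5 <-> 2*j > 3*tot - 2)))
Before j := tot + 4: (2*tot <= 13 -> b + 2*tot + val >= -3) and ((tot <= 1 or 3*tot <= -11) -> ((6*tot = -39 -> tot != -22) and (4*tot != -29 <-> tot < 16))) and ((not (tot <= 1 or 3*tot <= -11)) -> ((2*b = -5 -> 2*tot != b + 5) and (b + tot != -9 <-> tot < 10)))
Answer: WP = (2*tot <= 13 -> b + 2*tot + val >= -3) and ((tot <= 1 or 3*tot <= -11) -> ((6*tot = -39 -> tot != -22) and (4*tot != -29 <-> tot < 16))) and ((not (tot <= 1 or 3*tot <= -11)) -> ((2*b = -5 -> 2*tot != b + 5) and (b + tot != -9 <-> tot < 10)))


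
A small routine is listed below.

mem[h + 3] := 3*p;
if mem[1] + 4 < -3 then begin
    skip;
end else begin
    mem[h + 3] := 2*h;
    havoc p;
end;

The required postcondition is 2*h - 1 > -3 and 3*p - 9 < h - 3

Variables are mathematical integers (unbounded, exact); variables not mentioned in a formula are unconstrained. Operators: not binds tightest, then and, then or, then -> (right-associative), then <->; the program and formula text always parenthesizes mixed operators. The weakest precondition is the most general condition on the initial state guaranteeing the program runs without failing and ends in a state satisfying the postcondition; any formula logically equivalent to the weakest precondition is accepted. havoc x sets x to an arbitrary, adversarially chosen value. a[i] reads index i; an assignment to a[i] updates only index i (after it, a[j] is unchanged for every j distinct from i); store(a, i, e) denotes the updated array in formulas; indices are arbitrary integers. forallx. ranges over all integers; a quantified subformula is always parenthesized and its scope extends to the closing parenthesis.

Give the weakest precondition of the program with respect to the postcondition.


Working backward. After the program, the postcondition 2*h - 1 > -3 and 3*p - 9 < h - 3 must hold; in canonical form it is 2*h > -2 and 3*p < h + 6.
Then branch requires 2*h > -2 and 3*p < h + 6; else branch requires forall p_1. (2*h > -2 and 3*p_1 < h + 6).
Before the if: (mem[1] < -7 -> (2*h > -2 and 3*p < h + 6)) and ((not (mem[1] < -7)) -> (forall p_1. (2*h > -2 and 3*p_1 < h + 6)))
Before mem[h + 3] := 3*p: (store(mem, h + 3, 3*p)[1] < -7 -> (2*h > -2 and 3*p < h + 6)) and ((not (store(mem, h + 3, 3*p)[1] < -7)) -> (forall p_1. (2*h > -2 and 3*p_1 < h + 6)))
Answer: WP = (store(mem, h + 3, 3*p)[1] < -7 -> (2*h > -2 and 3*p < h + 6)) and ((not (store(mem, h + 3, 3*p)[1] < -7)) -> (forall p_1. (2*h > -2 and 3*p_1 < h + 6)))


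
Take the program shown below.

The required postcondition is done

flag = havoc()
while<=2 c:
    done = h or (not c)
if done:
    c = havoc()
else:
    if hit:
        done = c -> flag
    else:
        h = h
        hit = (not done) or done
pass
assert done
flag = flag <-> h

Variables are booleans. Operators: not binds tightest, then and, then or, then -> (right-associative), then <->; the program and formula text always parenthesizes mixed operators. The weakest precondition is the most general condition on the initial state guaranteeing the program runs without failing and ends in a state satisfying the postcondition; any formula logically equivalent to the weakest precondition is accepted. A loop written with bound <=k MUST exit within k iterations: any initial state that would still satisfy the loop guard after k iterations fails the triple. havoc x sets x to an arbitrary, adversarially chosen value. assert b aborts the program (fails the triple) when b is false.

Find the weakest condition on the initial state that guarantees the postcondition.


Working backward. After the program, done must hold.
Before flag := flag <-> h: done
Before assert done: done
Before skip: done
Then branch requires done; else branch requires (hit -> (c -> flag)) and ((not hit) -> done).
Before the if: (not done) -> ((hit -> (c -> flag)) and ((not hit) -> done))
Before the loop (bound <=2), unroll the exhaustion recursion (WP_0 = exit-now case; WP_j = one more guarded iteration, up to j = 2):
  WP_0: (not c) and ((not done) -> ((hit -> (c -> flag)) and ((not hit) -> done)))
  WP_1: (c -> ((not c) and ((not (h or (not c))) -> ((hit -> (c -> flag)) and ((not hit) -> (h or (not c))))))) and ((not c) -> ((not done) -> ((hit -> (c -> flag)) and ((not hit) -> done))))
  WP_2: (c -> ((c -> ((not c) and ((not (h or (not c))) -> ((hit -> (c -> flag)) and ((not hit) -> (h or (not c))))))) and ((not c) -> ((not (h or (not c))) -> ((hit -> (c -> flag)) and ((not hit) -> (h or (not c)))))))) and ((not c) -> ((not done) -> ((hit -> (c -> flag)) and ((not hit) -> done))))
So before the loop: (c -> ((c -> ((not c) and ((not (h or (not c))) -> ((hit -> (c -> flag)) and ((not hit) -> (h or (not c))))))) and ((not c) -> ((not (h or (not c))) -> ((hit -> (c -> flag)) and ((not hit) -> (h or (not c)))))))) and ((not c) -> ((not done) -> ((hit -> (c -> flag)) and ((not hit) -> done))))
Before havoc flag: (c -> ((c -> ((not c) and ((not (h or (not c))) -> ((not hit) -> (h or (not c)))))) and ((not c) -> ((not (h or (not c))) -> ((not hit) -> (h or (not c))))))) and ((not c) -> ((not done) -> ((not hit) -> done))) and (c -> ((c -> ((not c) and ((not (h or (not c))) -> ((hit -> (not c)) and ((not hit) -> (h or (not c))))))) and ((not c) -> ((not (h or (not c))) -> ((hit -> (not c)) and ((not hit) -> (h or (not c)))))))) and ((not c) -> ((not done) -> ((hit -> (not c)) and ((not hit) -> done))))
Answer: WP = (c -> ((c -> ((not c) and ((not (h or (not c))) -> ((not hit) -> (h or (not c)))))) and ((not c) -> ((not (h or (not c))) -> ((not hit) -> (h or (not c))))))) and ((not c) -> ((not done) -> ((not hit) -> done))) and (c -> ((c -> ((not c) and ((not (h or (not c))) -> ((hit -> (not c)) and ((not hit) -> (h or (not c))))))) and ((not c) -> ((not (h or (not c))) -> ((hit -> (not c)) and ((not hit) -> (h or (not c)))))))) and ((not c) -> ((not done) -> ((hit -> (not c)) and ((not hit) -> done))))


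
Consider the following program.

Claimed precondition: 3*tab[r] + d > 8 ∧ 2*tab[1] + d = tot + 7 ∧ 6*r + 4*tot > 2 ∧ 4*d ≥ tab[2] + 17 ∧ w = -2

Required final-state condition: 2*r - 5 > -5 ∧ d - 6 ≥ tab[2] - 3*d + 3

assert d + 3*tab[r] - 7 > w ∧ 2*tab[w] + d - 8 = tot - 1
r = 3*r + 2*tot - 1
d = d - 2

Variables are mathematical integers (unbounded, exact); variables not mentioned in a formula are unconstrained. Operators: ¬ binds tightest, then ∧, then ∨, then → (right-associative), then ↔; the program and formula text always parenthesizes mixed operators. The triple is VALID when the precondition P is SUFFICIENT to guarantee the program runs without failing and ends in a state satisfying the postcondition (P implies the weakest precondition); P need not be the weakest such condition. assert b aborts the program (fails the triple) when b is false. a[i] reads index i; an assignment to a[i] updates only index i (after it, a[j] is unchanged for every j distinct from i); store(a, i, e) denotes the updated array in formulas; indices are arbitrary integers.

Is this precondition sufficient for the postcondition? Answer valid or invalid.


Working backward. After the program, the postcondition 2*r - 5 > -5 ∧ d - 6 ≥ tab[2] - 3*d + 3 must hold; in canonical form it is 2*r > 0 ∧ 4*d ≥ tab[2] + 9.
Before d := d - 2: 2*r > 0 ∧ 4*d ≥ tab[2] + 17
Before r := 3*r + 2*tot - 1: 6*r + 4*tot > 2 ∧ 4*d ≥ tab[2] + 17
Before assert d + 3*tab[r] - 7 > w ∧ 2*tab[w] + d - 8 = tot - 1: 3*tab[r] + d > w + 7 ∧ 2*tab[w] + d = tot + 7 ∧ 6*r + 4*tot > 2 ∧ 4*d ≥ tab[2] + 17
The weakest precondition is 3*tab[r] + d > w + 7 ∧ 2*tab[w] + d = tot + 7 ∧ 6*r + 4*tot > 2 ∧ 4*d ≥ tab[2] + 17.
Check whether 3*tab[r] + d > 8 ∧ 2*tab[1] + d = tot + 7 ∧ 6*r + 4*tot > 2 ∧ 4*d ≥ tab[2] + 17 ∧ w = -2 implies it.
Countermodel: at the initial state d = 90321, r = -13031, tab = {[-13031] = -30104, [-2] = -35384, [1] = -35383, [2] = -30152, elsewhere -35384}, tot = 19548, w = -2, the precondition holds but the weakest precondition fails.
Answer: invalid


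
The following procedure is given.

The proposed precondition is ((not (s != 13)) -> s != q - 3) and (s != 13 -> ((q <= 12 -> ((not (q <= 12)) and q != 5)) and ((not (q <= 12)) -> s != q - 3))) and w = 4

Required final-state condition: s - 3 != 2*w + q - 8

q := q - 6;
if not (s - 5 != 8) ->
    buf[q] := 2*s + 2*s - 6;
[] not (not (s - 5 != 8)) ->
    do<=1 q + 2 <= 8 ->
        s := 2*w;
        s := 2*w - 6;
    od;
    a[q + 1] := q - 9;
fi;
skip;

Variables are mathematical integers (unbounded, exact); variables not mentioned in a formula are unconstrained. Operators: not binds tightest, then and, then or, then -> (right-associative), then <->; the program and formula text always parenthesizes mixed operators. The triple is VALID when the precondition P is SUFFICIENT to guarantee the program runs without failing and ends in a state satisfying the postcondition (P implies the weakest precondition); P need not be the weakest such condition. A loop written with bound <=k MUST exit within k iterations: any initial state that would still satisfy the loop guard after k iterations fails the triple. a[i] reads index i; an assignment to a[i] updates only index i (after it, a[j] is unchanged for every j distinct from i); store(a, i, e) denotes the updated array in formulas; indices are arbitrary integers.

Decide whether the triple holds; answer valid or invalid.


Working backward. After the program, the postcondition s - 3 != 2*w + q - 8 must hold; in canonical form it is s != q + 2*w - 5.
Before skip: s != q + 2*w - 5
Then branch requires s != q + 2*w - 5; else branch requires (q <= 6 -> ((not (q <= 6)) and q != -1)) and ((not (q <= 6)) -> s != q + 2*w - 5).
Before the if: ((not (s != 13)) -> s != q + 2*w - 5) and (s != 13 -> ((q <= 6 -> ((not (q <= 6)) and q != -1)) and ((not (q <= 6)) -> s != q + 2*w - 5)))
Before q := q - 6: ((not (s != 13)) -> s != q + 2*w - 11) and (s != 13 -> ((q <= 12 -> ((not (q <= 12)) and q != 5)) and ((not (q <= 12)) -> s != q + 2*w - 11)))
The weakest precondition is ((not (s != 13)) -> s != q + 2*w - 11) and (s != 13 -> ((q <= 12 -> ((not (q <= 12)) and q != 5)) and ((not (q <= 12)) -> s != q + 2*w - 11))).
Check whether ((not (s != 13)) -> s != q - 3) and (s != 13 -> ((q <= 12 -> ((not (q <= 12)) and q != 5)) and ((not (q <= 12)) -> s != q - 3))) and w = 4 implies it.
Every state satisfying the precondition satisfies the weakest precondition: the implication holds.
Answer: valid


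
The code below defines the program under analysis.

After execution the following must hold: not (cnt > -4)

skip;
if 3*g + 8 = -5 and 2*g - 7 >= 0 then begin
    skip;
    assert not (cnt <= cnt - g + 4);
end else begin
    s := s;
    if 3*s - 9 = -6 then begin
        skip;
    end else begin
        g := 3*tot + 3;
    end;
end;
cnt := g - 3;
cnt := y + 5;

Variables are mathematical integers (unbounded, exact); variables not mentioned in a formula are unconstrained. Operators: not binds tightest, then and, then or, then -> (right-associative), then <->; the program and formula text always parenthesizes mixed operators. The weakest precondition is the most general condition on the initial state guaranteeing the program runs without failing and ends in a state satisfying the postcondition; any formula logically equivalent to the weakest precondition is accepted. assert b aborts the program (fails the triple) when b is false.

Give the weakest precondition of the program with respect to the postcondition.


Working backward. After the program, not (cnt > -4) must hold.
Before cnt := y + 5: not (y > -9)
Before cnt := g - 3: not (y > -9)
Then branch requires (not (g <= 4)) and (not (y > -9)); else branch requires (3*s = 3 -> (not (y > -9))) and ((not (3*s = 3)) -> (not (y > -9))).
Before the if: ((3*g = -13 and 2*g >= 7) -> ((not (g <= 4)) and (not (y > -9)))) and ((not (3*g = -13 and 2*g >= 7)) -> ((3*s = 3 -> (not (y > -9))) and ((not (3*s = 3)) -> (not (y > -9)))))
Before skip: ((3*g = -13 and 2*g >= 7) -> ((not (g <= 4)) and (not (y > -9)))) and ((not (3*g = -13 and 2*g >= 7)) -> ((3*s = 3 -> (not (y > -9))) and ((not (3*s = 3)) -> (not (y > -9)))))
Answer: WP = ((3*g = -13 and 2*g >= 7) -> ((not (g <= 4)) and (not (y > -9)))) and ((not (3*g = -13 and 2*g >= 7)) -> ((3*s = 3 -> (not (y > -9))) and ((not (3*s = 3)) -> (not (y > -9)))))


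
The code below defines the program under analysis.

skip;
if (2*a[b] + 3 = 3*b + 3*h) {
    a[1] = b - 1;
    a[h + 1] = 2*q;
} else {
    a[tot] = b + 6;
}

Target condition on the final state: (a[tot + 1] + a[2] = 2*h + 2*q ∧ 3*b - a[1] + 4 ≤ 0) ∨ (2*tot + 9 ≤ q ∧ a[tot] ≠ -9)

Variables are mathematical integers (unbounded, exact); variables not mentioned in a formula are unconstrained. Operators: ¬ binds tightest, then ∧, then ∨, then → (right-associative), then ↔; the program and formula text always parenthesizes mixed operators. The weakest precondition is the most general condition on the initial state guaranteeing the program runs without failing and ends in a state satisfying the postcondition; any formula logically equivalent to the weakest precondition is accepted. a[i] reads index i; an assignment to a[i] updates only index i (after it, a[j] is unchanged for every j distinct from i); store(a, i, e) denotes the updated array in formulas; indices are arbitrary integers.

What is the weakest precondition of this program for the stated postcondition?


Working backward. After the program, the postcondition (a[tot + 1] + a[2] = 2*h + 2*q ∧ 3*b - a[1] + 4 ≤ 0) ∨ (2*tot + 9 ≤ q ∧ a[tot] ≠ -9) must hold; in canonical form it is (a[tot + 1] + a[2] = 2*h + 2*q ∧ 3*b ≤ a[1] - 4) ∨ (2*tot ≤ q - 9 ∧ a[tot] ≠ -9).
Then branch requires (store(store(a, 1, b - 1), h + 1, 2*q)[tot + 1] + store(store(a, 1, b - 1), h + 1, 2*q)[2] = 2*h + 2*q ∧ 3*b ≤ store(store(a, 1, b - 1), h + 1, 2*q)[1] - 4) ∨ (2*tot ≤ q - 9 ∧ store(store(a, 1, b - 1), h + 1, 2*q)[tot] ≠ -9); else branch requires (store(a, tot, b + 6)[tot + 1] + store(a, tot, b + 6)[2] = 2*h + 2*q ∧ 3*b ≤ store(a, tot, b + 6)[1] - 4) ∨ (2*tot ≤ q - 9 ∧ store(a, tot, b + 6)[tot] ≠ -9).
Before the if: (2*a[b] = 3*b + 3*h - 3 → ((store(store(a, 1, b - 1), h + 1, 2*q)[tot + 1] + store(store(a, 1, b - 1), h + 1, 2*q)[2] = 2*h + 2*q ∧ 3*b ≤ store(store(a, 1, b - 1), h + 1, 2*q)[1] - 4) ∨ (2*tot ≤ q - 9 ∧ store(store(a, 1, b - 1), h + 1, 2*q)[tot] ≠ -9))) ∧ ((¬(2*a[b] = 3*b + 3*h - 3)) → ((store(a, tot, b + 6)[tot + 1] + store(a, tot, b + 6)[2] = 2*h + 2*q ∧ 3*b ≤ store(a, tot, b + 6)[1] - 4) ∨ (2*tot ≤ q - 9 ∧ store(a, tot, b + 6)[tot] ≠ -9)))
Before skip: (2*a[b] = 3*b + 3*h - 3 → ((store(store(a, 1, b - 1), h + 1, 2*q)[tot + 1] + store(store(a, 1, b - 1), h + 1, 2*q)[2] = 2*h + 2*q ∧ 3*b ≤ store(store(a, 1, b - 1), h + 1, 2*q)[1] - 4) ∨ (2*tot ≤ q - 9 ∧ store(store(a, 1, b - 1), h + 1, 2*q)[tot] ≠ -9))) ∧ ((¬(2*a[b] = 3*b + 3*h - 3)) → ((store(a, tot, b + 6)[tot + 1] + store(a, tot, b + 6)[2] = 2*h + 2*q ∧ 3*b ≤ store(a, tot, b + 6)[1] - 4) ∨ (2*tot ≤ q - 9 ∧ store(a, tot, b + 6)[tot] ≠ -9)))
Answer: WP = (2*a[b] = 3*b + 3*h - 3 → ((store(store(a, 1, b - 1), h + 1, 2*q)[tot + 1] + store(store(a, 1, b - 1), h + 1, 2*q)[2] = 2*h + 2*q ∧ 3*b ≤ store(store(a, 1, b - 1), h + 1, 2*q)[1] - 4) ∨ (2*tot ≤ q - 9 ∧ store(store(a, 1, b - 1), h + 1, 2*q)[tot] ≠ -9))) ∧ ((¬(2*a[b] = 3*b + 3*h - 3)) → ((store(a, tot, b + 6)[tot + 1] + store(a, tot, b + 6)[2] = 2*h + 2*q ∧ 3*b ≤ store(a, tot, b + 6)[1] - 4) ∨ (2*tot ≤ q - 9 ∧ store(a, tot, b + 6)[tot] ≠ -9)))


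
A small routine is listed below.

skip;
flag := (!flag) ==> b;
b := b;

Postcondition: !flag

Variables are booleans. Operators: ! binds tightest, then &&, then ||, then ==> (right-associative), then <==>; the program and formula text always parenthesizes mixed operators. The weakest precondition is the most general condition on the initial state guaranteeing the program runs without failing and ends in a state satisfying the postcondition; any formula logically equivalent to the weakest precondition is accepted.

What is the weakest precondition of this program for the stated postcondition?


Working backward. After the program, !flag must hold.
Before b := b: !flag
Before flag := (!flag) ==> b: !((!flag) ==> b)
Before skip: !((!flag) ==> b)
Answer: WP = !((!flag) ==> b)


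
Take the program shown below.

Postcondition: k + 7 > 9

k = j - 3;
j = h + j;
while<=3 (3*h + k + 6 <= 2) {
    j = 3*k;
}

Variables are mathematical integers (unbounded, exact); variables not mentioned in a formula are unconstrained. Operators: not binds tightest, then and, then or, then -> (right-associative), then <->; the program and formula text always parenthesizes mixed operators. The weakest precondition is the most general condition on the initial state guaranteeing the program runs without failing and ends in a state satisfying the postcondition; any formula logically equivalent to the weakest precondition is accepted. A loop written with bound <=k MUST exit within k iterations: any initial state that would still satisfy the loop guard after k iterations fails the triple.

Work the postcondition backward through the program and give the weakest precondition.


Working backward. After the program, the postcondition k + 7 > 9 must hold; in canonical form it is k > 2.
Before the loop (bound <=3), unroll the exhaustion recursion (WP_0 = exit-now case; WP_j = one more guarded iteration, up to j = 3):
  WP_0: (not (3*h + k <= -4)) and k > 2
  WP_1: (3*h + k <= -4 -> ((not (3*h + k <= -4)) and k > 2)) and ((not (3*h + k <= -4)) -> k > 2)
  WP_2: (3*h + k <= -4 -> ((3*h + k <= -4 -> ((not (3*h + k <= -4)) and k > 2)) and ((not (3*h + k <= -4)) -> k > 2))) and ((not (3*h + k <= -4)) -> k > 2)
  WP_3: (3*h + k <= -4 -> ((3*h + k <= -4 -> ((3*h + k <= -4 -> ((not (3*h + k <= -4)) and k > 2)) and ((not (3*h + k <= -4)) -> k > 2))) and ((not (3*h + k <= -4)) -> k > 2))) and ((not (3*h + k <= -4)) -> k > 2)
So before the loop: (3*h + k <= -4 -> ((3*h + k <= -4 -> ((3*h + k <= -4 -> ((not (3*h + k <= -4)) and k > 2)) and ((not (3*h + k <= -4)) -> k > 2))) and ((not (3*h + k <= -4)) -> k > 2))) and ((not (3*h + k <= -4)) -> k > 2)
Before j := h + j: (3*h + k <= -4 -> ((3*h + k <= -4 -> ((3*h + k <= -4 -> ((not (3*h + k <= -4)) and k > 2)) and ((not (3*h + k <= -4)) -> k > 2))) and ((not (3*h + k <= -4)) -> k > 2))) and ((not (3*h + k <= -4)) -> k > 2)
Before k := j - 3: (3*h + j <= -1 -> ((3*h + j <= -1 -> ((3*h + j <= -1 -> ((not (3*h + j <= -1)) and j > 5)) and ((not (3*h + j <= -1)) -> j > 5))) and ((not (3*h + j <= -1)) -> j > 5))) and ((not (3*h + j <= -1)) -> j > 5)
Answer: WP = (3*h + j <= -1 -> ((3*h + j <= -1 -> ((3*h + j <= -1 -> ((not (3*h + j <= -1)) and j > 5)) and ((not (3*h + j <= -1)) -> j > 5))) and ((not (3*h + j <= -1)) -> j > 5))) and ((not (3*h + j <= -1)) -> j > 5)


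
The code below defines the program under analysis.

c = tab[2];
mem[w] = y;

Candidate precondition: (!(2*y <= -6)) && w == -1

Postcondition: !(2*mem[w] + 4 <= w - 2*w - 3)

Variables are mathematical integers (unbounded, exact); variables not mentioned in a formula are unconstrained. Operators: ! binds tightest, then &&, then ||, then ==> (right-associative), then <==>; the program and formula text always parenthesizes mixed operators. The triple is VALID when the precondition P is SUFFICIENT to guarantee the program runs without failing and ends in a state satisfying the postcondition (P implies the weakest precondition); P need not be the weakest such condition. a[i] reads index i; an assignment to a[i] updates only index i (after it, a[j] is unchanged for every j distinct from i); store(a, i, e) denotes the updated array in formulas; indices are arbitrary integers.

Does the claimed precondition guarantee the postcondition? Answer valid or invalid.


Working backward. After the program, the postcondition !(2*mem[w] + 4 <= w - 2*w - 3) must hold; in canonical form it is !(2*mem[w] + w <= -7).
Before mem[w] := y: !(2*store(mem, w, y)[w] + w <= -7)
Before c := tab[2]: !(2*store(mem, w, y)[w] + w <= -7)
The weakest precondition is !(2*store(mem, w, y)[w] + w <= -7).
Check whether (!(2*y <= -6)) && w == -1 implies it.
Every state satisfying the precondition satisfies the weakest precondition: the implication holds.
Answer: valid


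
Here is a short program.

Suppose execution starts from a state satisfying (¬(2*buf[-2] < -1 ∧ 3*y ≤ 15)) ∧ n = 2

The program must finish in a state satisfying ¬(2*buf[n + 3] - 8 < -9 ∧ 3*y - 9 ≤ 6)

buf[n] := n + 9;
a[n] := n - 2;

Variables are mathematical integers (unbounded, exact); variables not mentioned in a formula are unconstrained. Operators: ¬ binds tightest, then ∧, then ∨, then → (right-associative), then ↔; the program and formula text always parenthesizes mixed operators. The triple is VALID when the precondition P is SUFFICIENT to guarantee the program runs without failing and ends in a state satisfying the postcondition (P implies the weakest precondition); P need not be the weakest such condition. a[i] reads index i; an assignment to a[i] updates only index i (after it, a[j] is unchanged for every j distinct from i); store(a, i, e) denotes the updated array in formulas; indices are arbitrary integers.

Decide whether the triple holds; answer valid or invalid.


Working backward. After the program, the postcondition ¬(2*buf[n + 3] - 8 < -9 ∧ 3*y - 9 ≤ 6) must hold; in canonical form it is ¬(2*buf[n + 3] < -1 ∧ 3*y ≤ 15).
Before a[n] := n - 2: ¬(2*buf[n + 3] < -1 ∧ 3*y ≤ 15)
Before buf[n] := n + 9: ¬(2*store(buf, n, n + 9)[n + 3] < -1 ∧ 3*y ≤ 15)
The weakest precondition is ¬(2*store(buf, n, n + 9)[n + 3] < -1 ∧ 3*y ≤ 15).
Check whether (¬(2*buf[-2] < -1 ∧ 3*y ≤ 15)) ∧ n = 2 implies it.
Countermodel: at the initial state buf = {[-2] = 0, [2] = 0, [5] = -1, elsewhere 0}, n = 2, y = 5, the precondition holds but the weakest precondition fails.
Answer: invalid
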